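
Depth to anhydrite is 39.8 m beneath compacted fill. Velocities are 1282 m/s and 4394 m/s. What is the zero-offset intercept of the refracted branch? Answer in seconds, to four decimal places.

0.0594 s

tᵢ = 2h·√(V₂²−V₁²)/(V₁V₂).
√(V₂²−V₁²) = √(4394²−1282²) = 4202.8 m/s.
tᵢ = 2·39.8·4202.8/(1282·4394) = 0.05939 s.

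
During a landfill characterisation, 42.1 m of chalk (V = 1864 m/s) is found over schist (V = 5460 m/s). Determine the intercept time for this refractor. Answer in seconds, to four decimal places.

0.0425 s

θ_c = arcsin(V₁/V₂) = arcsin(1864/5460) = 19.96°; cos θ_c = 0.9399.
tᵢ = 2h·cos θ_c / V₁ = 2·42.1·0.9399 / 1864 = 0.04246 s.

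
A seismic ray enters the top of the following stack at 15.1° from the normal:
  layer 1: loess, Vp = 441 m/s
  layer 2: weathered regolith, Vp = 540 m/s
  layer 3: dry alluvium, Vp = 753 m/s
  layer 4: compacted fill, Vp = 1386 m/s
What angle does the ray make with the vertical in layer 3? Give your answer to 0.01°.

26.41°

Ray parameter p = sin 15.1° / 441 = 5.9071e-04 s/m.
sin θ_3 = p·V_3 = 5.9071e-04 × 753 = 0.4448.
θ_3 = arcsin 0.4448 = 26.41°.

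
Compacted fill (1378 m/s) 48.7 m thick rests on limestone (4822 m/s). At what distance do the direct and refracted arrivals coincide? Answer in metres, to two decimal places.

130.68 m

θ_c = arcsin(1378/4822) = 16.61°, so cos θ_c = 0.9583 and tᵢ = 2h cos θ_c/V₁ = 0.0677 s.
At crossover x/V₁ = x/V₂ + tᵢ ⇒ x = tᵢ/(1/V₁ − 1/V₂) = 0.06773/(7.2569e-04 − 2.0738e-04) = 130.68 m.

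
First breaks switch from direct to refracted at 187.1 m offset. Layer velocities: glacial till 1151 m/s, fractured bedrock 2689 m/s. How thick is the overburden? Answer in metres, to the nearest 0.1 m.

59.2 m

h = (x_cross/2)·√((V₂−V₁)/(V₂+V₁)).
(V₂−V₁)/(V₂+V₁) = (2689−1151)/(2689+1151) = 0.4005; √ = 0.6329.
h = (187.1/2)·0.6329 = 59.20 m.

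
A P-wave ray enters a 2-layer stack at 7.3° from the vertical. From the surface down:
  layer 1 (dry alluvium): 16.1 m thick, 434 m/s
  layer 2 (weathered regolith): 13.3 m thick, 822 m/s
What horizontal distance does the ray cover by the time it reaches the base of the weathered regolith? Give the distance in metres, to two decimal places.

5.36 m

p = sin θ₁/V₁ = sin 7.3°/434 = 2.9278e-04 s/m is conserved through the stack.
Layer 1: θ = 7.30°; offset = 16.1·tan 7.30° = 2.0625 m.
Layer 2: sin θ = p·822 = 0.2407 → θ = 13.93°; offset = 13.3·tan 13.93° = 3.2977 m.
Summing the layer offsets gives 5.3602 m.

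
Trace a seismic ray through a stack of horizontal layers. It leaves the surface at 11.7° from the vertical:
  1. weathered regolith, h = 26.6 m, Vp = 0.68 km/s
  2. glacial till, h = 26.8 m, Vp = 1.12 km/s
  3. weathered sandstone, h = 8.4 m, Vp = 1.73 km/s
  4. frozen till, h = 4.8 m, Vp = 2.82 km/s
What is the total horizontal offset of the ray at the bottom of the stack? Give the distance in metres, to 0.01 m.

p = sin θ₁/V₁ = sin 11.7°/0.68 = 2.9822e-01 s/km is conserved through the stack.
Layer 1: θ = 11.70°; offset = 26.6·tan 11.70° = 5.5086 m.
Layer 2: sin θ = p·1.12 = 0.3340 → θ = 19.51°; offset = 26.8·tan 19.51° = 9.4966 m.
Layer 3: sin θ = p·1.73 = 0.5159 → θ = 31.06°; offset = 8.4·tan 31.06° = 5.0589 m.
Layer 4: sin θ = p·2.82 = 0.8410 → θ = 57.24°; offset = 4.8·tan 57.24° = 7.4604 m.
Total horizontal offset = 27.5245 m.

27.52 m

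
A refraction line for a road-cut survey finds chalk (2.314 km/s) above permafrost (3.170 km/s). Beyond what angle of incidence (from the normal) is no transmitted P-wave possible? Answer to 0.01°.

46.88°

At critical incidence the refracted ray runs along the interface (θ₂ = 90°), so sin θ_c = V₁/V₂.
θ_c = arcsin(2.314/3.170) = arcsin 0.7300 = 46.88°.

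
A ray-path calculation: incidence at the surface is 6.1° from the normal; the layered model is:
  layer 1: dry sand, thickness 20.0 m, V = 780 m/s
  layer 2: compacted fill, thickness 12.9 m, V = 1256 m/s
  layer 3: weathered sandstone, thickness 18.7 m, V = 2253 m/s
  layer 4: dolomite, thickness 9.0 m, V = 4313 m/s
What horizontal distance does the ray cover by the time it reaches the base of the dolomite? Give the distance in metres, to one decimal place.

16.9 m

p = sin θ₁/V₁ = sin 6.1°/780 = 1.3624e-04 s/m is conserved through the stack.
Layer 1: θ = 6.10°; offset = 20.0·tan 6.10° = 2.137 m.
Layer 2: sin θ = p·1256 = 0.1711 → θ = 9.85°; offset = 12.9·tan 9.85° = 2.240 m.
Layer 3: sin θ = p·2253 = 0.3069 → θ = 17.87°; offset = 18.7·tan 17.87° = 6.031 m.
Layer 4: sin θ = p·4313 = 0.5876 → θ = 35.99°; offset = 9.0·tan 35.99° = 6.535 m.
Summing the layer offsets gives 16.944 m.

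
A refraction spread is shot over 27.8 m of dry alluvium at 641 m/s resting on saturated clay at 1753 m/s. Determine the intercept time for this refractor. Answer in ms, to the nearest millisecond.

81 ms

θ_c = arcsin(V₁/V₂) = arcsin(641/1753) = 21.45°; cos θ_c = 0.9307.
tᵢ = 2h·cos θ_c / V₁ = 2·27.8·0.9307 / 641 = 0.08073 s.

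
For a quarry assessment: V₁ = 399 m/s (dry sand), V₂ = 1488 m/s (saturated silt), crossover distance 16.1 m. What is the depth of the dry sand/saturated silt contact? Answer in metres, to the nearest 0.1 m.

6.1 m

x_cross = 2h·√((V₂+V₁)/(V₂−V₁)) → h = x_cross / (2·√((V₂+V₁)/(V₂−V₁))).
√((V₂+V₁)/(V₂−V₁)) = √((1488+399)/(1488−399)) = 1.3164.
h = 16.1 / (2·1.3164) = 6.12 m.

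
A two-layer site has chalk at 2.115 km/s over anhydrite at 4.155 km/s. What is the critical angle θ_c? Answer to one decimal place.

At critical incidence the refracted ray runs along the interface (θ₂ = 90°), so sin θ_c = V₁/V₂.
θ_c = arcsin(2.115/4.155) = arcsin 0.5090 = 30.60°.

30.6°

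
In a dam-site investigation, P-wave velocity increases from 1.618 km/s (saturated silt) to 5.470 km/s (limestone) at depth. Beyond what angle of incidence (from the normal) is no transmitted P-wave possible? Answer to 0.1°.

Critical incidence: sin θ_c = V₁/V₂ = 1.618/5.470 = 0.2958.
θ_c = arcsin 0.2958 = 17.21°.

17.2°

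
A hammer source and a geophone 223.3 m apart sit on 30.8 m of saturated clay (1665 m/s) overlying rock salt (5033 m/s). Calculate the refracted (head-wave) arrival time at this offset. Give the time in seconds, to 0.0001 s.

θ_c = arcsin(V₁/V₂) = arcsin(1665/5033) = 19.32°, cos θ_c = 0.9437.
Intercept time tᵢ = 2h cos θ_c / V₁ = 2·30.8·0.9437/1665 = 0.03491 s.
t = x/V₂ + tᵢ = 223.3/5033 + 0.03491 = 0.07928 s.

0.0793 s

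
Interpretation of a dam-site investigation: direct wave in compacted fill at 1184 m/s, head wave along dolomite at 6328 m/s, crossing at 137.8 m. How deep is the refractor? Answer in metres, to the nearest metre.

x_cross = 2h·√((V₂+V₁)/(V₂−V₁)) → h = x_cross / (2·√((V₂+V₁)/(V₂−V₁))).
√((V₂+V₁)/(V₂−V₁)) = √((6328+1184)/(6328−1184)) = 1.2084.
h = 137.8 / (2·1.2084) = 57.02 m.

57 m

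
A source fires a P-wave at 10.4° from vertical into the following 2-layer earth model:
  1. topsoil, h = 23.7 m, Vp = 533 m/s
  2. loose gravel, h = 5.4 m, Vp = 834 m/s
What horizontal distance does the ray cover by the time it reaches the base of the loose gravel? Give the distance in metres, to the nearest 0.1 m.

5.9 m

p = sin θ₁/V₁ = sin 10.4°/533 = 3.3869e-04 s/m is conserved through the stack.
Layer 1: θ = 10.40°; offset = 23.7·tan 10.40° = 4.350 m.
Layer 2: sin θ = p·834 = 0.2825 → θ = 16.41°; offset = 5.4·tan 16.41° = 1.590 m.
Total horizontal offset = 5.940 m.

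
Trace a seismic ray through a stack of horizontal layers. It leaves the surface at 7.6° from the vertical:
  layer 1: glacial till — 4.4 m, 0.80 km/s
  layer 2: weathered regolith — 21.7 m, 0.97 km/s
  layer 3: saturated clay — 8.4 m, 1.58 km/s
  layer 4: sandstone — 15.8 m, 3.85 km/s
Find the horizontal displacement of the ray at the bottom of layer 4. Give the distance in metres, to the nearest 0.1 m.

19.4 m

Apply Snell's law at each interface; in layer i the horizontal offset is hᵢ·tan θᵢ.
Layer 1: θ = 7.60°; offset = 4.4·tan 7.60° = 0.587 m.
Layer 2: sin θ = 0.97·sin 7.6°/0.80 = 0.1604, θ = 9.23°; offset = 21.7·tan 9.23° = 3.525 m.
Layer 3: sin θ = 1.58·sin 7.6°/0.80 = 0.2612, θ = 15.14°; offset = 8.4·tan 15.14° = 2.273 m.
Layer 4: sin θ = 3.85·sin 7.6°/0.80 = 0.6365, θ = 39.53°; offset = 15.8·tan 39.53° = 13.038 m.
Σ offsets = 19.424 m.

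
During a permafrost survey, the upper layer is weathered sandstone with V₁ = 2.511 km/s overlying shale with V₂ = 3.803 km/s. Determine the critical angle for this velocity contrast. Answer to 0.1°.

At critical incidence the refracted ray runs along the interface (θ₂ = 90°), so sin θ_c = V₁/V₂.
θ_c = arcsin(2.511/3.803) = arcsin 0.6603 = 41.32°.

41.3°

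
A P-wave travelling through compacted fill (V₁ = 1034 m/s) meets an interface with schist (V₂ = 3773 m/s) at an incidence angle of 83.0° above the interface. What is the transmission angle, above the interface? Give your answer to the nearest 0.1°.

63.6°

Angle from the normal: 90° − 83.0° = 7.0°.
sin θ₁/V₁ = sin θ₂/V₂ ⇒ sin θ₂ = 3773·sin 7.0°/1034 = 3773·0.1219/1034 = 0.4447.
θ₂ = arcsin 0.4447 = 26.40° from the normal.
From the interface: 90° − 26.40° = 63.60°.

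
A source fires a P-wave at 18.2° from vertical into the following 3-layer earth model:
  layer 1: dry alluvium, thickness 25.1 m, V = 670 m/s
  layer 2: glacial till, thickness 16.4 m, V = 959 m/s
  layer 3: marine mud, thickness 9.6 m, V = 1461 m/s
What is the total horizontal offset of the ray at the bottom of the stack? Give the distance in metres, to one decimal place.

p = sin θ₁/V₁ = sin 18.2°/670 = 4.6617e-04 s/m is conserved through the stack.
Layer 1: θ = 18.20°; offset = 25.1·tan 18.20° = 8.252 m.
Layer 2: sin θ = p·959 = 0.4471 → θ = 26.56°; offset = 16.4·tan 26.56° = 8.196 m.
Layer 3: sin θ = p·1461 = 0.6811 → θ = 42.93°; offset = 9.6·tan 42.93° = 8.930 m.
Summing the layer offsets gives 25.378 m.

25.4 m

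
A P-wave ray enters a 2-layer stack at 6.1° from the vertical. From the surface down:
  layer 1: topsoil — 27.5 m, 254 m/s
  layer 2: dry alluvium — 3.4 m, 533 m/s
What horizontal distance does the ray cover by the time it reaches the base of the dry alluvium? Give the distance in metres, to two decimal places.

3.72 m

Apply Snell's law at each interface; in layer i the horizontal offset is hᵢ·tan θᵢ.
Layer 1: θ = 6.10°; offset = 27.5·tan 6.10° = 2.9389 m.
Layer 2: sin θ = 533·sin 6.1°/254 = 0.2230, θ = 12.88°; offset = 3.4·tan 12.88° = 0.7777 m.
Total horizontal offset = 3.7166 m.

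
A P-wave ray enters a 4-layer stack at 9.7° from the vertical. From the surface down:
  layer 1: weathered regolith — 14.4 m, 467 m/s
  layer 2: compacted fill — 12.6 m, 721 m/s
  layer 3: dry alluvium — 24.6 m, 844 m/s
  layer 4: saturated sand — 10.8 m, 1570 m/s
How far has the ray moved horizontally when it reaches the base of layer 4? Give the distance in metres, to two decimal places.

Apply Snell's law at each interface; in layer i the horizontal offset is hᵢ·tan θᵢ.
Layer 1: θ = 9.70°; offset = 14.4·tan 9.70° = 2.4614 m.
Layer 2: sin θ = 721·sin 9.7°/467 = 0.2601, θ = 15.08°; offset = 12.6·tan 15.08° = 3.3945 m.
Layer 3: sin θ = 844·sin 9.7°/467 = 0.3045, θ = 17.73°; offset = 24.6·tan 17.73° = 7.8644 m.
Layer 4: sin θ = 1570·sin 9.7°/467 = 0.5664, θ = 34.50°; offset = 10.8·tan 34.50° = 7.4233 m.
Summing the layer offsets gives 21.1436 m.

21.14 m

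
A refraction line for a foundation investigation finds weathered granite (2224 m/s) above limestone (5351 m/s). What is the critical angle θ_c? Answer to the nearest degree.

25°

Critical incidence: sin θ_c = V₁/V₂ = 2224/5351 = 0.4156.
θ_c = arcsin 0.4156 = 24.56°.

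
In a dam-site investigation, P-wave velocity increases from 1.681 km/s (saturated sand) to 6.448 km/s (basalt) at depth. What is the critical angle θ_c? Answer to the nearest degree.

15°

Critical incidence: sin θ_c = V₁/V₂ = 1.681/6.448 = 0.2607.
θ_c = arcsin 0.2607 = 15.11°.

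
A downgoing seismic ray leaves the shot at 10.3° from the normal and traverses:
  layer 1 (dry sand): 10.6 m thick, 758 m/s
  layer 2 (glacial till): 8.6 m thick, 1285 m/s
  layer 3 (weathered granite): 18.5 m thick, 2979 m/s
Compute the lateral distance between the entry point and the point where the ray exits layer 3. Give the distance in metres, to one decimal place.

Apply Snell's law at each interface; in layer i the horizontal offset is hᵢ·tan θᵢ.
Layer 1: θ = 10.30°; offset = 10.6·tan 10.30° = 1.926 m.
Layer 2: sin θ = 1285·sin 10.3°/758 = 0.3031, θ = 17.64°; offset = 8.6·tan 17.64° = 2.735 m.
Layer 3: sin θ = 2979·sin 10.3°/758 = 0.7027, θ = 44.64°; offset = 18.5·tan 44.64° = 18.272 m.
Summing the layer offsets gives 22.934 m.

22.9 m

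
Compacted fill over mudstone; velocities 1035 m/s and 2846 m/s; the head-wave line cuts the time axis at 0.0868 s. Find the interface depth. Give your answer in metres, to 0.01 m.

h = tᵢ·V₁·V₂ / (2·√(V₂²−V₁²)).
√(V₂²−V₁²) = √(2846² − 1035²) = 2651.1 m/s.
h = 0.0868 s × 1035 × 2846 / (2 × 2651.1) = 48.22 m.

48.22 m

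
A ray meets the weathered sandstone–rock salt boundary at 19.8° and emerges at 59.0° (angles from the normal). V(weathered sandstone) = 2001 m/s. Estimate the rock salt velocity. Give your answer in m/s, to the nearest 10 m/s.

5060 m/s

sin 19.8° = 0.3387; sin 59.0° = 0.8572.
V₂ = V₁·(sin θ₂/sin θ₁) = 2001·(0.8572/0.3387) = 5063.48 m/s.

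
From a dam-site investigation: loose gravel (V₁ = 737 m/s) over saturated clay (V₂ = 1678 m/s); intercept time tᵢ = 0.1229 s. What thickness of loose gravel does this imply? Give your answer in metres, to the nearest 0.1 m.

50.4 m

θ_c = arcsin(737/1678) = 26.05°; cos θ_c = 0.8984.
tᵢ = 2h cos θ_c/V₁ ⇒ h = tᵢ·V₁/(2 cos θ_c) = 0.1229·737/(2·0.8984) = 50.41 m.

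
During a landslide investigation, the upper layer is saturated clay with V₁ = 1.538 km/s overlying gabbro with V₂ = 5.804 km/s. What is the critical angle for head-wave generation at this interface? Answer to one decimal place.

Critical incidence: sin θ_c = V₁/V₂ = 1.538/5.804 = 0.2650.
θ_c = arcsin 0.2650 = 15.37°.

15.4°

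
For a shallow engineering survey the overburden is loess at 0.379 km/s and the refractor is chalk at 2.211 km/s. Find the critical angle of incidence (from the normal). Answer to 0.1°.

9.9°

At critical incidence the refracted ray runs along the interface (θ₂ = 90°), so sin θ_c = V₁/V₂.
θ_c = arcsin(0.379/2.211) = arcsin 0.1714 = 9.87°.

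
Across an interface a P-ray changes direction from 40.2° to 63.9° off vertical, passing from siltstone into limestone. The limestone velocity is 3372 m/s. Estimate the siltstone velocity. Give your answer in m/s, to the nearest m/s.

2424 m/s

sin 40.2° = 0.6455; sin 63.9° = 0.8980.
V₁ = V₂·(sin θ₁/sin θ₂) = 3372·(0.6455/0.8980) = 2423.63 m/s.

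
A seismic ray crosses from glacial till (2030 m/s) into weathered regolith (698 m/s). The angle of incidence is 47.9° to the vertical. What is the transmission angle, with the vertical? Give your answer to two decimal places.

14.78°

Snell's law: sin θ₂ = (V₂/V₁)·sin θ₁ = (698/2030)·sin 47.9° = 0.2551.
θ₂ = sin⁻¹(0.2551) = 14.78° (from vertical).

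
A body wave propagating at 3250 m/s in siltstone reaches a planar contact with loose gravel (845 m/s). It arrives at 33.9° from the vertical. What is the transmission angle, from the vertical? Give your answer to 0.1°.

8.3°

Snell's law: sin θ₂ = (V₂/V₁)·sin θ₁ = (845/3250)·sin 33.9° = 0.1450.
θ₂ = sin⁻¹(0.1450) = 8.34° (from vertical).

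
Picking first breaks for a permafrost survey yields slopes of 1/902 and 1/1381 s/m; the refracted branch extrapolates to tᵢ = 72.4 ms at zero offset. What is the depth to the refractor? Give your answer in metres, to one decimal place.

θ_c = arcsin(902/1381) = 40.78°; cos θ_c = 0.7572.
tᵢ = 2h cos θ_c/V₁ ⇒ h = tᵢ·V₁/(2 cos θ_c) = 0.0724·902/(2·0.7572) = 43.12 m.

43.1 m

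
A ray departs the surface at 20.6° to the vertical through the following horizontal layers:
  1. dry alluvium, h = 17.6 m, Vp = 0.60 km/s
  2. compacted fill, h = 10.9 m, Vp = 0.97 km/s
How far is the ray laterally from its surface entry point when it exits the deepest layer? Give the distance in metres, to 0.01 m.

Apply Snell's law at each interface; in layer i the horizontal offset is hᵢ·tan θᵢ.
Layer 1: θ = 20.60°; offset = 17.6·tan 20.60° = 6.6154 m.
Layer 2: sin θ = 0.97·sin 20.6°/0.60 = 0.5688, θ = 34.67°; offset = 10.9·tan 34.67° = 7.5383 m.
Total horizontal offset = 14.1537 m.

14.15 m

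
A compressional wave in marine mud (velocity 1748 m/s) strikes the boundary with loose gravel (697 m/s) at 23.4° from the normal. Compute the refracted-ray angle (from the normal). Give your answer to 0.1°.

9.1°

Snell's law: sin θ₂ = (V₂/V₁)·sin θ₁ = (697/1748)·sin 23.4° = 0.1584.
θ₂ = arcsin 0.1584 = 9.11° from the normal.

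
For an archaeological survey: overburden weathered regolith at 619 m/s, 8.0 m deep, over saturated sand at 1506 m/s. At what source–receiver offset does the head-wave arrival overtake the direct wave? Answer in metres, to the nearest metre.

θ_c = arcsin(619/1506) = 24.27°, so cos θ_c = 0.9116 and tᵢ = 2h cos θ_c/V₁ = 0.0236 s.
At crossover x/V₁ = x/V₂ + tᵢ ⇒ x = tᵢ/(1/V₁ − 1/V₂) = 0.02356/(1.6155e-03 − 6.6401e-04) = 24.76 m.

25 m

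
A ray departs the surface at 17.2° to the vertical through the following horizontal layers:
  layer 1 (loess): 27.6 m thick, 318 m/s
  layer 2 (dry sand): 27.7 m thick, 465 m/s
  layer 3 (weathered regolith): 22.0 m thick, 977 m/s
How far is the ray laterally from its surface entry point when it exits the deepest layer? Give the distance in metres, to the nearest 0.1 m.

p = sin θ₁/V₁ = sin 17.2°/318 = 9.2990e-04 s/m is conserved through the stack.
Layer 1: θ = 17.20°; offset = 27.6·tan 17.20° = 8.544 m.
Layer 2: sin θ = p·465 = 0.4324 → θ = 25.62°; offset = 27.7·tan 25.62° = 13.284 m.
Layer 3: sin θ = p·977 = 0.9085 → θ = 65.30°; offset = 22.0·tan 65.30° = 47.833 m.
Summing the layer offsets gives 69.660 m.

69.7 m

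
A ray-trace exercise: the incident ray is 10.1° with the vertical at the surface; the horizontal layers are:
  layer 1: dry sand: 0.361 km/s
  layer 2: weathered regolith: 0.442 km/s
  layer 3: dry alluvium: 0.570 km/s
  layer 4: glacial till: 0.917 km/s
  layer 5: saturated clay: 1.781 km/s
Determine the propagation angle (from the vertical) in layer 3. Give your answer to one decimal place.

16.1°

Ray parameter p = sin 10.1° / 0.361 = 4.8578e-01 s/km.
sin θ_3 = p·V_3 = 4.8578e-01 × 0.570 = 0.2769.
θ_3 = arcsin 0.2769 = 16.07°.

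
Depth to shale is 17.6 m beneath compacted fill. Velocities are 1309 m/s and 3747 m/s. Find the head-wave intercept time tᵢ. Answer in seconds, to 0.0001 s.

tᵢ = 2h·√(V₂²−V₁²)/(V₁V₂).
√(V₂²−V₁²) = √(3747²−1309²) = 3510.9 m/s.
tᵢ = 2·17.6·3510.9/(1309·3747) = 0.02520 s.

0.0252 s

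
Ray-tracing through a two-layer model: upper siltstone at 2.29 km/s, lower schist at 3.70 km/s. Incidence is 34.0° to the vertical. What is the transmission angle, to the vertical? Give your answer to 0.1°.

64.6°

sin θ₁/V₁ = sin θ₂/V₂ ⇒ sin θ₂ = 3.70·sin 34.0°/2.29 = 3.70·0.5592/2.29 = 0.9035.
θ₂ = sin⁻¹(0.9035) = 64.62° (from vertical).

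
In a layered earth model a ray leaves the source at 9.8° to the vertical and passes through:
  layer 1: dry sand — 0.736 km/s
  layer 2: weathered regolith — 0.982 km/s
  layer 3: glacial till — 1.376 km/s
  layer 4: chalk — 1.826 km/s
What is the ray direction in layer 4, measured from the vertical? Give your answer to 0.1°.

Snell's law across each interface conserves sin θ / V, so sin θ_4 = V_4·sin θ₁/V₁.
sin θ_4 = 1.826 × sin 9.8° / 0.736 = 0.4223.
θ_4 = 24.98° from the vertical.

25.0°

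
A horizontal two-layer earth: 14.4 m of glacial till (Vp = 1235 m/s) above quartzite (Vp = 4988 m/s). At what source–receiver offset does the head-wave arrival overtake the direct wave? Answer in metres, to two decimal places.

37.09 m

x_cross = 2h·√((V₂+V₁)/(V₂−V₁)).
(V₂+V₁)/(V₂−V₁) = (4988+1235)/(4988−1235) = 1.6581; √ = 1.2877.
x_cross = 2·14.4·1.2877 = 37.09 m.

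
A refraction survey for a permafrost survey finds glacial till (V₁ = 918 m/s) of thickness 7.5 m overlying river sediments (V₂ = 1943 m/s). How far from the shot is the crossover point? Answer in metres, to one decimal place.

25.1 m

x_cross = 2h·√((V₂+V₁)/(V₂−V₁)).
(V₂+V₁)/(V₂−V₁) = (1943+918)/(1943−918) = 2.7912; √ = 1.6707.
x_cross = 2·7.5·1.6707 = 25.06 m.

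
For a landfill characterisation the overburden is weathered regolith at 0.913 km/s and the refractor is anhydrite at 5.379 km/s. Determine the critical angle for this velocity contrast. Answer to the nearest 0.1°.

9.8°

At critical incidence the refracted ray runs along the interface (θ₂ = 90°), so sin θ_c = V₁/V₂.
θ_c = arcsin(0.913/5.379) = arcsin 0.1697 = 9.77°.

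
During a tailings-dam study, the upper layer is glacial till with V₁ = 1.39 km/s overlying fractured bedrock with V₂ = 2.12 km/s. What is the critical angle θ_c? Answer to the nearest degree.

41°

At critical incidence the refracted ray runs along the interface (θ₂ = 90°), so sin θ_c = V₁/V₂.
θ_c = arcsin(1.39/2.12) = arcsin 0.6557 = 40.97°.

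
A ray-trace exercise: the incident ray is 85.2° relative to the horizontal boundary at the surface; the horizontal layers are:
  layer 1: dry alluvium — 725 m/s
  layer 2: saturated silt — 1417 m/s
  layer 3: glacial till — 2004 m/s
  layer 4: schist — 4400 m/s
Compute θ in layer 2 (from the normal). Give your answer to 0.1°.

9.4°

From the normal: θ₁ = 90° − 85.2° = 4.8°.
Ray parameter p = sin 4.8° / 725 = 1.1542e-04 s/m.
sin θ_2 = p·V_2 = 1.1542e-04 × 1417 = 0.1635.
θ_2 = arcsin 0.1635 = 9.41°.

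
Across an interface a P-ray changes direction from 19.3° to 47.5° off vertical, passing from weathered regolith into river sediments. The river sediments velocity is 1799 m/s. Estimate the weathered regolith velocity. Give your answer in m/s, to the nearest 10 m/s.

810 m/s

Snell's law: sin 19.3°/V₁ = sin 47.5°/V₂.
V₁ = V₂·sin 19.3°/sin 47.5° = 1799 × 0.4483 = 806.47 m/s.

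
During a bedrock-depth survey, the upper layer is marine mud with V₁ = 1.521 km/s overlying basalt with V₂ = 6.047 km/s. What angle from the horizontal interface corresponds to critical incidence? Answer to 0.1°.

Critical incidence: sin θ_c = V₁/V₂ = 1.521/6.047 = 0.2515.
θ_c = arcsin 0.2515 = 14.57°.
Measured from the interface: 90° − 14.57° = 75.43°.

75.4°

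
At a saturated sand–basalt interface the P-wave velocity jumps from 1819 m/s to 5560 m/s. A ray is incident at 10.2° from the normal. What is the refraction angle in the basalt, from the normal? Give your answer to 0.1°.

32.8°

Snell's law: sin θ₂ = (V₂/V₁)·sin θ₁ = (5560/1819)·sin 10.2° = 0.5413.
θ₂ = sin⁻¹(0.5413) = 32.77° (from vertical).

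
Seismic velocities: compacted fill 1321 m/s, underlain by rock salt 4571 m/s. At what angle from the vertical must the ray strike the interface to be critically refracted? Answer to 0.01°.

16.80°

At critical incidence the refracted ray runs along the interface (θ₂ = 90°), so sin θ_c = V₁/V₂.
θ_c = arcsin(1321/4571) = arcsin 0.2890 = 16.80°.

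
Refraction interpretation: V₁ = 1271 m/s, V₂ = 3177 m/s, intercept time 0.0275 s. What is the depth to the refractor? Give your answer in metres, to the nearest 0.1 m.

19.1 m

θ_c = arcsin(1271/3177) = 23.58°; cos θ_c = 0.9165.
tᵢ = 2h cos θ_c/V₁ ⇒ h = tᵢ·V₁/(2 cos θ_c) = 0.0275·1271/(2·0.9165) = 19.07 m.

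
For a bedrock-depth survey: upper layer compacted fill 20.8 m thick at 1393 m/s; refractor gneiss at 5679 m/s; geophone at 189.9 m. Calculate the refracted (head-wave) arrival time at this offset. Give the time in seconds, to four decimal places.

0.0624 s

θ_c = arcsin(V₁/V₂) = arcsin(1393/5679) = 14.20°, cos θ_c = 0.9694.
Intercept time tᵢ = 2h cos θ_c / V₁ = 2·20.8·0.9694/1393 = 0.02895 s.
t = x/V₂ + tᵢ = 189.9/5679 + 0.02895 = 0.06239 s.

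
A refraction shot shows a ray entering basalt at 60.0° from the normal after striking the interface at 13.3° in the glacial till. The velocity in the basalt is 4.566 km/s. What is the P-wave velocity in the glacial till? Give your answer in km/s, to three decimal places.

1.213 km/s

Snell's law: sin 13.3°/V₁ = sin 60.0°/V₂.
V₁ = V₂·sin 13.3°/sin 60.0° = 4.566 × 0.2656 = 1.213 km/s.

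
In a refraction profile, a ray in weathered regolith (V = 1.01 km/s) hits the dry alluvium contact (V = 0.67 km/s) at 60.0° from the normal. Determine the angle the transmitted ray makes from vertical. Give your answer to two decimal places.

35.06°

sin θ₁/V₁ = sin θ₂/V₂ ⇒ sin θ₂ = 0.67·sin 60.0°/1.01 = 0.67·0.8660/1.01 = 0.5745.
θ₂ = arcsin 0.5745 = 35.06° from the normal.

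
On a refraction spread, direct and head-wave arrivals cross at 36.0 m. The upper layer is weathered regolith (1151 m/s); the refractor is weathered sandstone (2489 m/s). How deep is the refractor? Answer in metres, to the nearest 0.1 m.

x_cross = 2h·√((V₂+V₁)/(V₂−V₁)) → h = x_cross / (2·√((V₂+V₁)/(V₂−V₁))).
√((V₂+V₁)/(V₂−V₁)) = √((2489+1151)/(2489−1151)) = 1.6494.
h = 36.0 / (2·1.6494) = 10.91 m.

10.9 m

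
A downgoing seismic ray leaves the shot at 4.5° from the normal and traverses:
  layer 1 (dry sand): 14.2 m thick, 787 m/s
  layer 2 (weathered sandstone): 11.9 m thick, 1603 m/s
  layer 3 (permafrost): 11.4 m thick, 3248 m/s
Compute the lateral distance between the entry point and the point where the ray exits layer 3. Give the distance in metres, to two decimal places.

Ray parameter p = sin 4.5° / 787 m/s = 9.9694e-05 s/m.
Layer 1: θ = 4.50°; offset = 14.2·tan 4.50° = 1.1176 m.
Layer 2: sin θ = p·1603 = 0.1598 → θ = 9.20°; offset = 11.9·tan 9.20° = 1.9265 m.
Layer 3: sin θ = p·3248 = 0.3238 → θ = 18.89°; offset = 11.4·tan 18.89° = 3.9016 m.
Σ offsets = 6.9456 m.

6.95 m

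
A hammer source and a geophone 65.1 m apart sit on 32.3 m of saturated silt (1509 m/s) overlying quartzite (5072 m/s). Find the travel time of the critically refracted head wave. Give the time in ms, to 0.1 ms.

53.7 ms

θ_c = arcsin(V₁/V₂) = arcsin(1509/5072) = 17.31°, cos θ_c = 0.9547.
Intercept time tᵢ = 2h cos θ_c / V₁ = 2·32.3·0.9547/1509 = 0.04087 s.
t = x/V₂ + tᵢ = 65.1/5072 + 0.04087 = 0.05371 s.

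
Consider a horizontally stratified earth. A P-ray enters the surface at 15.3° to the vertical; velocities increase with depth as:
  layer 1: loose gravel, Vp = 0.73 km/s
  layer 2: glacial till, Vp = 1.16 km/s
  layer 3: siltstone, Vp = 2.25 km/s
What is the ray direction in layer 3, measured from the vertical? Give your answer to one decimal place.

Snell's law across each interface conserves sin θ / V, so sin θ_3 = V_3·sin θ₁/V₁.
sin θ_3 = 2.25 × sin 15.3° / 0.73 = 0.8133.
θ_3 = arcsin 0.8133 = 54.42°.

54.4°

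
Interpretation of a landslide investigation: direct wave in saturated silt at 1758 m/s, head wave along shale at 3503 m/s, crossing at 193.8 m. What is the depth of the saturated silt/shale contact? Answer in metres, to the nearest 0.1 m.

h = (x_cross/2)·√((V₂−V₁)/(V₂+V₁)).
(V₂−V₁)/(V₂+V₁) = (3503−1758)/(3503+1758) = 0.3317; √ = 0.5759.
h = (193.8/2)·0.5759 = 55.81 m.

55.8 m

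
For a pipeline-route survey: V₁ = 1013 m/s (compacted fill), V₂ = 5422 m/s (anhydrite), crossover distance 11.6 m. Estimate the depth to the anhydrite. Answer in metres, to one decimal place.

4.8 m

h = (x_cross/2)·√((V₂−V₁)/(V₂+V₁)).
(V₂−V₁)/(V₂+V₁) = (5422−1013)/(5422+1013) = 0.6852; √ = 0.8277.
h = (11.6/2)·0.8277 = 4.80 m.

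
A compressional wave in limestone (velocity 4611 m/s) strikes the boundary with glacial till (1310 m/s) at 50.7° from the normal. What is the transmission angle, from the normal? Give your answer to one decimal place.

12.7°

Snell's law: sin θ₂ = (V₂/V₁)·sin θ₁ = (1310/4611)·sin 50.7° = 0.2199.
θ₂ = sin⁻¹(0.2199) = 12.70° (from vertical).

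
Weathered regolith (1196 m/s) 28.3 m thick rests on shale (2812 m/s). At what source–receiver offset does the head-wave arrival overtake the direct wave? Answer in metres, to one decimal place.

θ_c = arcsin(1196/2812) = 25.17°, so cos θ_c = 0.9050 and tᵢ = 2h cos θ_c/V₁ = 0.0428 s.
At crossover x/V₁ = x/V₂ + tᵢ ⇒ x = tᵢ/(1/V₁ − 1/V₂) = 0.04283/(8.3612e-04 − 3.5562e-04) = 89.14 m.

89.1 m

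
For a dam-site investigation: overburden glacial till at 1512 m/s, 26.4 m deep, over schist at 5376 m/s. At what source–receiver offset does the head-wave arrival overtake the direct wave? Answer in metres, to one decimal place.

70.5 m

θ_c = arcsin(1512/5376) = 16.33°, so cos θ_c = 0.9596 and tᵢ = 2h cos θ_c/V₁ = 0.0335 s.
At crossover x/V₁ = x/V₂ + tᵢ ⇒ x = tᵢ/(1/V₁ − 1/V₂) = 0.03351/(6.6138e-04 − 1.8601e-04) = 70.50 m.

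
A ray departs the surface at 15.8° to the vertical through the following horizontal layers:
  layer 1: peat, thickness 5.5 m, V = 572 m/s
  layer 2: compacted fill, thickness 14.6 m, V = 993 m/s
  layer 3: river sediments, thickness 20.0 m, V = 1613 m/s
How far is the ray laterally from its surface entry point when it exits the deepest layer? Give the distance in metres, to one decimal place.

33.4 m

Apply Snell's law at each interface; in layer i the horizontal offset is hᵢ·tan θᵢ.
Layer 1: θ = 15.80°; offset = 5.5·tan 15.80° = 1.556 m.
Layer 2: sin θ = 993·sin 15.8°/572 = 0.4727, θ = 28.21°; offset = 14.6·tan 28.21° = 7.831 m.
Layer 3: sin θ = 1613·sin 15.8°/572 = 0.7678, θ = 50.16°; offset = 20.0·tan 50.16° = 23.969 m.
Summing the layer offsets gives 33.356 m.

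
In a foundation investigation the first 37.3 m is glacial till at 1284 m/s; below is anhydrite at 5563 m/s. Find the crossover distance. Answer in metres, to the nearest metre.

94 m

θ_c = arcsin(1284/5563) = 13.34°, so cos θ_c = 0.9730 and tᵢ = 2h cos θ_c/V₁ = 0.0565 s.
At crossover x/V₁ = x/V₂ + tᵢ ⇒ x = tᵢ/(1/V₁ − 1/V₂) = 0.05653/(7.7882e-04 − 1.7976e-04) = 94.37 m.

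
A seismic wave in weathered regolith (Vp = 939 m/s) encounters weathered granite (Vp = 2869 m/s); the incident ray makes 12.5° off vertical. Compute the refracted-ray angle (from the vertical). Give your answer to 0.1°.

sin θ₁/V₁ = sin θ₂/V₂ ⇒ sin θ₂ = 2869·sin 12.5°/939 = 2869·0.2164/939 = 0.6613.
θ₂ = sin⁻¹(0.6613) = 41.40° (from vertical).

41.4°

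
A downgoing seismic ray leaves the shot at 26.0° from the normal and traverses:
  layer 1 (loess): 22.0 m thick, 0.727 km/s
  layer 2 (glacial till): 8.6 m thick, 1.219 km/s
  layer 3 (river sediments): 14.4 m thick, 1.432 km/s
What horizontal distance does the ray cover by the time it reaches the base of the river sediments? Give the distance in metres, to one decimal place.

44.7 m

Apply Snell's law at each interface; in layer i the horizontal offset is hᵢ·tan θᵢ.
Layer 1: θ = 26.00°; offset = 22.0·tan 26.00° = 10.730 m.
Layer 2: sin θ = 1.219·sin 26.0°/0.727 = 0.7350, θ = 47.31°; offset = 8.6·tan 47.31° = 9.323 m.
Layer 3: sin θ = 1.432·sin 26.0°/0.727 = 0.8635, θ = 59.71°; offset = 14.4·tan 59.71° = 24.652 m.
Total horizontal offset = 44.705 m.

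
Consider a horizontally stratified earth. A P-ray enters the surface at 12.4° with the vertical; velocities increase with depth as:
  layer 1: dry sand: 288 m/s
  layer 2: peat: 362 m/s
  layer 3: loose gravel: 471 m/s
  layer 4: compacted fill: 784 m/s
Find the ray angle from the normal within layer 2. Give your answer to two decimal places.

Snell's law across each interface conserves sin θ / V, so sin θ_2 = V_2·sin θ₁/V₁.
sin θ_2 = 362 × sin 12.4° / 288 = 0.2699.
θ_2 = 15.66° from the vertical.

15.66°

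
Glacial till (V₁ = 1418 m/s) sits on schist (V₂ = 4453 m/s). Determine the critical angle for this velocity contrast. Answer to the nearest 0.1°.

At critical incidence the refracted ray runs along the interface (θ₂ = 90°), so sin θ_c = V₁/V₂.
θ_c = arcsin(1418/4453) = arcsin 0.3184 = 18.57°.

18.6°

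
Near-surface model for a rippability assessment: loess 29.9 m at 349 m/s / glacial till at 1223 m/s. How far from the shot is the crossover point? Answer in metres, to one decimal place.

θ_c = arcsin(349/1223) = 16.58°, so cos θ_c = 0.9584 and tᵢ = 2h cos θ_c/V₁ = 0.1642 s.
At crossover x/V₁ = x/V₂ + tᵢ ⇒ x = tᵢ/(1/V₁ − 1/V₂) = 0.16422/(2.8653e-03 − 8.1766e-04) = 80.20 m.

80.2 m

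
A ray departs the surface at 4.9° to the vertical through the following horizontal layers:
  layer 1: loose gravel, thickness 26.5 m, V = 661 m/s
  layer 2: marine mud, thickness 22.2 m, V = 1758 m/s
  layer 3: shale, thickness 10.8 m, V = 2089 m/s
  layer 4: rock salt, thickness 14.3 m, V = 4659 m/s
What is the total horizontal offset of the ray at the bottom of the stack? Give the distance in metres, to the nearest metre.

Apply Snell's law at each interface; in layer i the horizontal offset is hᵢ·tan θᵢ.
Layer 1: θ = 4.90°; offset = 26.5·tan 4.90° = 2.272 m.
Layer 2: sin θ = 1758·sin 4.9°/661 = 0.2272, θ = 13.13°; offset = 22.2·tan 13.13° = 5.179 m.
Layer 3: sin θ = 2089·sin 4.9°/661 = 0.2699, θ = 15.66°; offset = 10.8·tan 15.66° = 3.028 m.
Layer 4: sin θ = 4659·sin 4.9°/661 = 0.6021, θ = 37.02°; offset = 14.3·tan 37.02° = 10.783 m.
Total horizontal offset = 21.261 m.

21 m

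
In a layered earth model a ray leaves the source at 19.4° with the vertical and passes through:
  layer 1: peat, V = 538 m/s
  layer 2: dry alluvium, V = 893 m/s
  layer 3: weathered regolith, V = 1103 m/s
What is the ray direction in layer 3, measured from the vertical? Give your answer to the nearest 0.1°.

Snell's law across each interface conserves sin θ / V, so sin θ_3 = V_3·sin θ₁/V₁.
sin θ_3 = 1103 × sin 19.4° / 538 = 0.6810.
θ_3 = 42.92° from the vertical.

42.9°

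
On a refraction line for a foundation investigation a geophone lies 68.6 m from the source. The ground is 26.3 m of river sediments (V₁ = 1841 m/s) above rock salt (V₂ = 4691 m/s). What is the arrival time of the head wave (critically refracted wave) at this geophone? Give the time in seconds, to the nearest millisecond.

θ_c = arcsin(V₁/V₂) = arcsin(1841/4691) = 23.11°, cos θ_c = 0.9198.
Intercept time tᵢ = 2h cos θ_c / V₁ = 2·26.3·0.9198/1841 = 0.02628 s.
t = x/V₂ + tᵢ = 68.6/4691 + 0.02628 = 0.04090 s.

0.041 s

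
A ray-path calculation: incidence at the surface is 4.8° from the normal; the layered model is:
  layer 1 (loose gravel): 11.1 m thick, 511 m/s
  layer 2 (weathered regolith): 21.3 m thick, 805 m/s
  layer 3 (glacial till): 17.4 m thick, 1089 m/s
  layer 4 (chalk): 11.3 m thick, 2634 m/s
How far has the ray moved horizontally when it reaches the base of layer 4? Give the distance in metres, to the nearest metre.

12 m

Apply Snell's law at each interface; in layer i the horizontal offset is hᵢ·tan θᵢ.
Layer 1: θ = 4.80°; offset = 11.1·tan 4.80° = 0.932 m.
Layer 2: sin θ = 805·sin 4.8°/511 = 0.1318, θ = 7.57°; offset = 21.3·tan 7.57° = 2.833 m.
Layer 3: sin θ = 1089·sin 4.8°/511 = 0.1783, θ = 10.27°; offset = 17.4·tan 10.27° = 3.153 m.
Layer 4: sin θ = 2634·sin 4.8°/511 = 0.4313, θ = 25.55°; offset = 11.3·tan 25.55° = 5.402 m.
Total horizontal offset = 12.320 m.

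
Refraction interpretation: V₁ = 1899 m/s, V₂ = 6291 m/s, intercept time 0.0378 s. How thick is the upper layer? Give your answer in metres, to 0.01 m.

θ_c = arcsin(1899/6291) = 17.57°; cos θ_c = 0.9534.
tᵢ = 2h cos θ_c/V₁ ⇒ h = tᵢ·V₁/(2 cos θ_c) = 0.0378·1899/(2·0.9534) = 37.65 m.

37.65 m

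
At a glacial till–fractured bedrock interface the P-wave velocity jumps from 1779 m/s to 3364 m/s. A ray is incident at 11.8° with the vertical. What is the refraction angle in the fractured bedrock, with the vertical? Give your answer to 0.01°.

22.75°

Snell's law: sin θ₂ = (V₂/V₁)·sin θ₁ = (3364/1779)·sin 11.8° = 0.3867.
θ₂ = sin⁻¹(0.3867) = 22.75° (from vertical).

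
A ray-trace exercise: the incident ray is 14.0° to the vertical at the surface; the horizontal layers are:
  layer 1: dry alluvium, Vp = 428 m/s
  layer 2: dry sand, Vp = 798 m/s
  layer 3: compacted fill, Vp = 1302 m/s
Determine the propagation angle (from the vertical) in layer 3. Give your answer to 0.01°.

Snell's law across each interface conserves sin θ / V, so sin θ_3 = V_3·sin θ₁/V₁.
sin θ_3 = 1302 × sin 14.0° / 428 = 0.7359.
θ_3 = arcsin 0.7359 = 47.39°.

47.39°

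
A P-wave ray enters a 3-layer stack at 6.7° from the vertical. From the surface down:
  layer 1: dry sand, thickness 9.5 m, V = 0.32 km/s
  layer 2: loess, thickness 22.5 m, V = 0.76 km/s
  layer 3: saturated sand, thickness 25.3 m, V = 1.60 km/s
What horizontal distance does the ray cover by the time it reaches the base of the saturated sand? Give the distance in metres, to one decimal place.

25.8 m

p = sin θ₁/V₁ = sin 6.7°/0.32 = 3.6460e-01 s/km is conserved through the stack.
Layer 1: θ = 6.70°; offset = 9.5·tan 6.70° = 1.116 m.
Layer 2: sin θ = p·0.76 = 0.2771 → θ = 16.09°; offset = 22.5·tan 16.09° = 6.489 m.
Layer 3: sin θ = p·1.60 = 0.5834 → θ = 35.69°; offset = 25.3·tan 35.69° = 18.171 m.
Total horizontal offset = 25.776 m.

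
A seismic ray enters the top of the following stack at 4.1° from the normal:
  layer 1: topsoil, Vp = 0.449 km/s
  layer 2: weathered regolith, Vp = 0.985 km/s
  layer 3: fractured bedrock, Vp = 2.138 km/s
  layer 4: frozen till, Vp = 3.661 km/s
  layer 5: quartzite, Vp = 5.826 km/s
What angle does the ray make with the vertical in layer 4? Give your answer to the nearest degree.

36°

Ray parameter p = sin 4.1° / 0.449 = 1.5924e-01 s/km.
sin θ_4 = p·V_4 = 1.5924e-01 × 3.661 = 0.5830.
θ_4 = 35.66° from the vertical.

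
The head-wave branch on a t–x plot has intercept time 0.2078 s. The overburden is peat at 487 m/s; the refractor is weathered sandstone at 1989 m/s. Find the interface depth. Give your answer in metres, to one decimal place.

θ_c = arcsin(487/1989) = 14.17°; cos θ_c = 0.9696.
tᵢ = 2h cos θ_c/V₁ ⇒ h = tᵢ·V₁/(2 cos θ_c) = 0.2078·487/(2·0.9696) = 52.19 m.

52.2 m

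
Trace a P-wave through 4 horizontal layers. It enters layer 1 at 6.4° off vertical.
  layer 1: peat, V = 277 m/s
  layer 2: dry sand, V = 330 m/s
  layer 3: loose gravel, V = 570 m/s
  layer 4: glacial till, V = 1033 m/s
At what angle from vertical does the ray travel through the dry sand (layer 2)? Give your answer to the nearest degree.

Ray parameter p = sin 6.4° / 277 = 4.0241e-04 s/m.
sin θ_2 = p·V_2 = 4.0241e-04 × 330 = 0.1328.
θ_2 = 7.63° from the vertical.

8°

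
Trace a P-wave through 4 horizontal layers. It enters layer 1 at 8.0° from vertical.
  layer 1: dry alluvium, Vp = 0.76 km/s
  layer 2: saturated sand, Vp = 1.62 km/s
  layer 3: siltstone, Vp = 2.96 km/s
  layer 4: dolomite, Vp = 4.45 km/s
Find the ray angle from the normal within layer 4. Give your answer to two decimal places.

Snell's law across each interface conserves sin θ / V, so sin θ_4 = V_4·sin θ₁/V₁.
sin θ_4 = 4.45 × sin 8.0° / 0.76 = 0.8149.
θ_4 = arcsin 0.8149 = 54.58°.

54.58°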